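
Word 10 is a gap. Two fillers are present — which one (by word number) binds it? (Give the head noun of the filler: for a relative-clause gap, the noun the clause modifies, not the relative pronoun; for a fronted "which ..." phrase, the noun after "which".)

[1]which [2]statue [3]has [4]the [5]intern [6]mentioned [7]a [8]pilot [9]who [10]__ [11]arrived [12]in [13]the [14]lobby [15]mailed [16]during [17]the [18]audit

The marked gap is inside the relative clause, the subject of "arrived".
Its filler is the head noun "pilot" (via "who"), at word 8.
(The other dependency links word 2 to a gap after word 15.)

8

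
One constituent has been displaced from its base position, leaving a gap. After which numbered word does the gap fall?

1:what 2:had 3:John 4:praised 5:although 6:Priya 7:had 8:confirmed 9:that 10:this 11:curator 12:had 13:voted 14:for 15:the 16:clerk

4

The displaced element is "what" (word 1).
It functions as the direct object of "praised", so the gap sits immediately after word 4 ("praised").
Base order: John had praised what although Priya had confirmed that this curator had voted for the clerk.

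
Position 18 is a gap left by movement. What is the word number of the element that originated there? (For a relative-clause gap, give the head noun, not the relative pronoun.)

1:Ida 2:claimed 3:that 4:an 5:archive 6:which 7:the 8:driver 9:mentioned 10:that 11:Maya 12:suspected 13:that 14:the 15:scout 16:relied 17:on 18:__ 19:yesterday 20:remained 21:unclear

The gap at 18 is the prepositional object of "relied", inside a relative clause.
The relative pronoun is "which" (word 6); it is bound by the head noun immediately before it.
Its filler is the head noun "archive", at word 5.

5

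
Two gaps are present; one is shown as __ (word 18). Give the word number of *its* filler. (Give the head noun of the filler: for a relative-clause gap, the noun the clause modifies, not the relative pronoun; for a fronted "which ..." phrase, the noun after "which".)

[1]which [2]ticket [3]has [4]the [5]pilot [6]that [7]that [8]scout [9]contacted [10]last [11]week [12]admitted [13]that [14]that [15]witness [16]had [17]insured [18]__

The marked gap is the direct object of "insured".
Its filler is the fronted wh-phrase "which ticket", at word 2.
(The other dependency links word 5 to a gap after word 9.)

2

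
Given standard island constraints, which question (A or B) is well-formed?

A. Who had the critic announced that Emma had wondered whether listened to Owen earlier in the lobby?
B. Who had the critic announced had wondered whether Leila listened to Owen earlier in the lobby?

In A, the wh-phrase is extracted from inside a wh-island (introduced by "whether"), which blocks movement.
In B, the extraction path crosses only that-complement boundaries, which are transparent.
So B is grammatical.

B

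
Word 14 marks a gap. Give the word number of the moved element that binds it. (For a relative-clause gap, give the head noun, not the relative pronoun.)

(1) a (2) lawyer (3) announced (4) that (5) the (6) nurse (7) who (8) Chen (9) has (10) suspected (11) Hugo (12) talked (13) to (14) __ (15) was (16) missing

The gap at 14 is the prepositional object of "talked", inside a relative clause.
The relative pronoun is "who" (word 7); it is bound by the head noun immediately before it.
Its filler is the head noun "nurse", at word 6.

6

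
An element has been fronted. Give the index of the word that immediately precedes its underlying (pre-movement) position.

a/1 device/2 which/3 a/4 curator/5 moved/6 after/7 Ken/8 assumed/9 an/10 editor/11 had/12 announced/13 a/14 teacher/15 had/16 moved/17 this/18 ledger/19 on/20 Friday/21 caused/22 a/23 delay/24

6

The displaced element is "a device" (word 2).
It functions as the direct object of "moved", so the gap sits immediately after word 6 ("moved").
Base order: A curator moved a device after Ken assumed an editor had announced a teacher had moved this ledger on Friday.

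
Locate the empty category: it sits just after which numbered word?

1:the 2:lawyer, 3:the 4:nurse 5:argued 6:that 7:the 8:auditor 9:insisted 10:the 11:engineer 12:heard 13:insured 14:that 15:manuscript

12

The displaced element is "the lawyer" (word 2).
It is linked across 3 clause boundaries (that → Ø → Ø).
It functions as the subject of "insured", so the gap sits immediately after word 12 ("heard").
Base order: The nurse argued that the auditor insisted the engineer heard that the lawyer insured that manuscript.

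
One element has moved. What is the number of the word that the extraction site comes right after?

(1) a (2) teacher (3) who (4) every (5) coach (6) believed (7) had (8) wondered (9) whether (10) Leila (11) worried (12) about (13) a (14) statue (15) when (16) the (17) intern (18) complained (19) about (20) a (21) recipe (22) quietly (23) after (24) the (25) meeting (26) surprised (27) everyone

6

The displaced element is "a teacher" (word 2).
It is linked across 1 clause boundary (Ø).
It functions as the subject of "wondered", so the gap sits immediately after word 6 ("believed").
Base order: Every coach believed that a teacher had wondered whether Leila worried about a statue when the intern complained about a recipe quietly after the meeting.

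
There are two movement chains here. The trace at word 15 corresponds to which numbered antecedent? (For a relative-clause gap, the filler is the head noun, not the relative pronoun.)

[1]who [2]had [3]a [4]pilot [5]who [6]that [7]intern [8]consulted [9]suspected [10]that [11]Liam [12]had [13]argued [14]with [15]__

The marked gap is the object of the preposition "with" of "argued".
Its filler is the fronted wh-phrase "who", at word 1.
(The other dependency links word 4 to a gap after word 8.)

1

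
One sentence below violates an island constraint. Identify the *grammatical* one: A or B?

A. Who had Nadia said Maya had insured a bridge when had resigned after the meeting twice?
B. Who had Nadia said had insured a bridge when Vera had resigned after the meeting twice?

In A, the wh-phrase is extracted from inside an adjunct island (introduced by "when"), which blocks movement.
In B, the extraction path crosses only that-complement boundaries, which are transparent.
So B is grammatical.

B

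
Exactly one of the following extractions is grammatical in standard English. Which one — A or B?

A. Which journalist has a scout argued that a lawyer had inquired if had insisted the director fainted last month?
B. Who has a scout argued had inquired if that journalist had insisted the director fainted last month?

B

In A, the wh-phrase is extracted from inside a wh-island (introduced by "if"), which blocks movement.
In B, the extraction path crosses only that-complement boundaries, which are transparent.
So B is grammatical.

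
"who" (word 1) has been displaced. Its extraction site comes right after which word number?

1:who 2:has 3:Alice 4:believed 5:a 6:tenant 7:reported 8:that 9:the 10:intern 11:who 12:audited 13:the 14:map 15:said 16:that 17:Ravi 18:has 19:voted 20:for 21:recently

The displaced element is "who" (word 1).
It is linked across 3 clause boundaries (Ø → that → that).
It functions as the object of the preposition "for" of "voted", so the gap sits immediately after word 20 ("for").
Base order: Alice has believed a tenant reported that the intern who audited the map said that Ravi has voted for who recently.

20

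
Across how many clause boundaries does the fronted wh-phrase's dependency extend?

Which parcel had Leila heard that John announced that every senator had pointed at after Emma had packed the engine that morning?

"which parcel" is extracted from the PP object of "pointed".
Boundaries crossed, outermost first: [that], [that] — 2 in total.

2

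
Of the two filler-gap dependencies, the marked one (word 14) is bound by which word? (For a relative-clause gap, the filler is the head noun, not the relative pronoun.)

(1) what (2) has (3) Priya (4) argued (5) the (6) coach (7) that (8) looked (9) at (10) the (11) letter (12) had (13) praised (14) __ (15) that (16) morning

1

The marked gap is the direct object of "praised".
Its filler is the fronted wh-phrase "what", at word 1.
(The other dependency links word 6 to a gap after word 7.)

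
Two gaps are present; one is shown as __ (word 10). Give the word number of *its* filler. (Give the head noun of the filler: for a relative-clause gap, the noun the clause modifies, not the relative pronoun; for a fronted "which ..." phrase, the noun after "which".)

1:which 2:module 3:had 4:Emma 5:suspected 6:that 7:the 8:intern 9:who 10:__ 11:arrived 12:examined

The marked gap is inside the relative clause, the subject of "arrived".
Its filler is the head noun "intern" (via "who"), at word 8.
(The other dependency links word 2 to a gap after word 12.)

8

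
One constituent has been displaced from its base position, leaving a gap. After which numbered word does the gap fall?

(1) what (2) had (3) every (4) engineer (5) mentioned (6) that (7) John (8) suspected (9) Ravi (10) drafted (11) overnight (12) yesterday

The displaced element is "what" (word 1).
It is linked across 2 clause boundaries (that → Ø).
It functions as the direct object of "drafted", so the gap sits immediately after word 10 ("drafted").
Base order: Every engineer had mentioned that John suspected Ravi drafted what overnight yesterday.

10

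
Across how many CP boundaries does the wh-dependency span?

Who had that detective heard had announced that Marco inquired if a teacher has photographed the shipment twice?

"who" is extracted from the subject of "announced".
Boundaries crossed, outermost first: [Ø] — 1 in total.

1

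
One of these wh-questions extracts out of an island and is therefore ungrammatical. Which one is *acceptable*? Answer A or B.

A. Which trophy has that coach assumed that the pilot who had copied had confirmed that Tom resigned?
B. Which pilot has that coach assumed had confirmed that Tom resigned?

B

In A, the wh-phrase is extracted from inside a complex-NP island (relative clause) (introduced by "who"), which blocks movement.
In B, the extraction path crosses only that-complement boundaries, which are transparent.
So B is grammatical.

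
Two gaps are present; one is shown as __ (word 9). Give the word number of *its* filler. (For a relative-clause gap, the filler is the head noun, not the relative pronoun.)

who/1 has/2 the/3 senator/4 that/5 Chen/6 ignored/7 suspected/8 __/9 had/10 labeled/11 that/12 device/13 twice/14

1

The marked gap is the subject of "labeled".
Its filler is the fronted wh-phrase "who", at word 1.
(The other dependency links word 4 to a gap after word 7.)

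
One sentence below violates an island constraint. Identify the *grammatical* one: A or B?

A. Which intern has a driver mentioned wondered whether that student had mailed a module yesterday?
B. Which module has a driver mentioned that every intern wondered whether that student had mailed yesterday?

A

In B, the wh-phrase is extracted from inside a wh-island (introduced by "whether"), which blocks movement.
In A, the extraction path crosses only that-complement boundaries, which are transparent.
So A is grammatical.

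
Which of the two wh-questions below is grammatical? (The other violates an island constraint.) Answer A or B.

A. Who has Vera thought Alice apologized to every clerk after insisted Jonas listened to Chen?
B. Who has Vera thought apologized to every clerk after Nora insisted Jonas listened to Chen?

B

In A, the wh-phrase is extracted from inside an adjunct island (introduced by "after"), which blocks movement.
In B, the extraction path crosses only that-complement boundaries, which are transparent.
So B is grammatical.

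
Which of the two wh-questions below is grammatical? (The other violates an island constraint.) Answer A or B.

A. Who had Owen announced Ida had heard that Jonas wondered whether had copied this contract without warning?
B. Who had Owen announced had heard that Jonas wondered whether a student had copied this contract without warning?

B

In A, the wh-phrase is extracted from inside a wh-island (introduced by "whether"), which blocks movement.
In B, the extraction path crosses only that-complement boundaries, which are transparent.
So B is grammatical.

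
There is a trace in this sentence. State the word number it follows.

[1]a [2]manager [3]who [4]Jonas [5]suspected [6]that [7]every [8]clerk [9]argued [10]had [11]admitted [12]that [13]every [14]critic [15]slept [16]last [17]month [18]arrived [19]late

9

The displaced element is "a manager" (word 2).
It is linked across 2 clause boundaries (that → Ø).
It functions as the subject of "admitted", so the gap sits immediately after word 9 ("argued").
Base order: Jonas suspected that every clerk argued that a manager had admitted that every critic slept last month.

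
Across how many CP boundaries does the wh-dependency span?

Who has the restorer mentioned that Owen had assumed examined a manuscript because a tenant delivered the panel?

2

"who" is extracted from the subject of "examined".
Boundaries crossed, outermost first: [that], [Ø] — 2 in total.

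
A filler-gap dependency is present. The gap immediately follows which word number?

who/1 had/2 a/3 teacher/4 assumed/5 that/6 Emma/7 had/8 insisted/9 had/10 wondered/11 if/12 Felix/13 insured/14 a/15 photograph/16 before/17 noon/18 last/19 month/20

The displaced element is "who" (word 1).
It is linked across 2 clause boundaries (that → Ø).
It functions as the subject of "wondered", so the gap sits immediately after word 9 ("insisted").
Base order: A teacher had assumed that Emma had insisted that who had wondered if Felix insured a photograph before noon last month.

9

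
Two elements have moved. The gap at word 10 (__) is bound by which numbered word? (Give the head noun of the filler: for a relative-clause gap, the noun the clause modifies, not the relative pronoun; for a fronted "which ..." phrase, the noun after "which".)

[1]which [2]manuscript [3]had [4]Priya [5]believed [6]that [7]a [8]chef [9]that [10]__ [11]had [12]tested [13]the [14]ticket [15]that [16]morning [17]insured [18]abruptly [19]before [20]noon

8

The marked gap is inside the relative clause, the subject of "tested".
Its filler is the head noun "chef" (via "that"), at word 8.
(The other dependency links word 2 to a gap after word 17.)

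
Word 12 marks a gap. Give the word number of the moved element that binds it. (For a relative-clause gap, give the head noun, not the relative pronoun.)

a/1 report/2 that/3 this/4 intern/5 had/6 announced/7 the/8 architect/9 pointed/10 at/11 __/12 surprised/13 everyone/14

2

The gap at 12 is the prepositional object of "pointed", inside a relative clause.
The relative pronoun is "that" (word 3); it is bound by the head noun immediately before it.
Its filler is the head noun "report", at word 2.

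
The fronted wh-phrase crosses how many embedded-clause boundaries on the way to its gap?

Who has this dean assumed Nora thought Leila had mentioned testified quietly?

"who" is extracted from the subject of "testified".
Boundaries crossed, outermost first: [Ø], [Ø], [Ø] — 3 in total.

3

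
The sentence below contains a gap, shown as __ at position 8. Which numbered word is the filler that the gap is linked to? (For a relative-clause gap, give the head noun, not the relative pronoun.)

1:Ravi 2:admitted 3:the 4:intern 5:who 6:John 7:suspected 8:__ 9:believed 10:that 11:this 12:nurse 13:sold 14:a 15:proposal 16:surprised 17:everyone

The gap at 8 is the subject of "believed", inside a relative clause.
The relative pronoun is "who" (word 5); it is bound by the head noun immediately before it.
Its filler is the head noun "intern", at word 4.

4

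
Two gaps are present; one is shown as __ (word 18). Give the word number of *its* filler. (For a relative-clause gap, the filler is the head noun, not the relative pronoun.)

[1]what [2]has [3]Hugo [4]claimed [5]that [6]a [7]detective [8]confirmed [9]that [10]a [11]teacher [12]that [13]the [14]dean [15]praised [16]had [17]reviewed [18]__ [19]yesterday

The marked gap is the direct object of "reviewed".
Its filler is the fronted wh-phrase "what", at word 1.
(The other dependency links word 11 to a gap after word 15.)

1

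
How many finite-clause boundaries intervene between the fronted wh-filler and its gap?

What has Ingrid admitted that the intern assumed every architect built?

"what" is extracted from the object of "built".
Boundaries crossed, outermost first: [that], [Ø] — 2 in total.

2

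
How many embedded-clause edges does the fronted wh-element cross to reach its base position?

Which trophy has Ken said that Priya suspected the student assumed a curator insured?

3

"which trophy" is extracted from the object of "insured".
Boundaries crossed, outermost first: [that], [Ø], [Ø] — 3 in total.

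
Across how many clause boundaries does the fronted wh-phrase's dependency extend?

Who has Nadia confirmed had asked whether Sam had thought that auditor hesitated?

"who" is extracted from the subject of "asked".
Boundaries crossed, outermost first: [Ø] — 1 in total.

1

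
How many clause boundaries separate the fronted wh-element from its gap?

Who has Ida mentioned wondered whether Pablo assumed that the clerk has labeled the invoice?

1

"who" is extracted from the subject of "wondered".
Boundaries crossed, outermost first: [Ø] — 1 in total.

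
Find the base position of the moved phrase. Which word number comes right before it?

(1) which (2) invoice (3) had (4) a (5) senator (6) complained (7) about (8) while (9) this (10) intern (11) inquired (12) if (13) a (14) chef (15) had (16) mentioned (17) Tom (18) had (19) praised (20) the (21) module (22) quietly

The displaced element is "which invoice" (word 2).
It functions as the object of the preposition "about" of "complained", so the gap sits immediately after word 7 ("about").
Base order: A senator had complained about which invoice while this intern inquired if a chef had mentioned Tom had praised the module quietly.

7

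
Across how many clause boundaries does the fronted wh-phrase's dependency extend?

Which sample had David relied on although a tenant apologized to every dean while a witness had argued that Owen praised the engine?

0

"which sample" originates inside the matrix clause — no clause boundary is crossed.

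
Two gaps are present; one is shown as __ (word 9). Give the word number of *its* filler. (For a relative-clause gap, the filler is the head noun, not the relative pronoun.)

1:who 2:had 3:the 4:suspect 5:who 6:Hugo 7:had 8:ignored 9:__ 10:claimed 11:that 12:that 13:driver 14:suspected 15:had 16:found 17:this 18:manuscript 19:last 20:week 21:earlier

The marked gap is inside the relative clause, the direct object of "ignored".
Its filler is the head noun "suspect" (via "who"), at word 4.
(The other dependency links word 1 to a gap after word 14.)

4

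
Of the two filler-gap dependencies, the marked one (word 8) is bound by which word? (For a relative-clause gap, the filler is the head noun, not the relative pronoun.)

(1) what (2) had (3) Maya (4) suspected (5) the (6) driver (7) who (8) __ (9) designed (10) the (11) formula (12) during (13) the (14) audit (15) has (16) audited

The marked gap is inside the relative clause, the subject of "designed".
Its filler is the head noun "driver" (via "who"), at word 6.
(The other dependency links word 1 to a gap after word 16.)

6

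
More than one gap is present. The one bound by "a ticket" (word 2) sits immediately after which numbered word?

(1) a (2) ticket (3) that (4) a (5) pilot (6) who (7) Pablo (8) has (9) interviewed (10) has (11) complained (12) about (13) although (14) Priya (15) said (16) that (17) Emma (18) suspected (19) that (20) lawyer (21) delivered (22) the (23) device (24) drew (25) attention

The displaced element is "a ticket" (word 2).
It functions as the object of the preposition "about" of "complained", so the gap sits immediately after word 12 ("about").
Base order: A pilot who Pablo has interviewed has complained about a ticket although Priya said that Emma suspected that lawyer delivered the device.

12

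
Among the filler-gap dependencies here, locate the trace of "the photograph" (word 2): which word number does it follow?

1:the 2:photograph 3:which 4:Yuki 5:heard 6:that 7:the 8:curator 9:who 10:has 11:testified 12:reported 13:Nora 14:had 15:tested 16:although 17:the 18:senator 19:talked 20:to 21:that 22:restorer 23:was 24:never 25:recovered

15

The displaced element is "the photograph" (word 2).
It is linked across 2 clause boundaries (that → Ø).
It functions as the direct object of "tested", so the gap sits immediately after word 15 ("tested").
Base order: Yuki heard that the curator who has testified reported Nora had tested the photograph although the senator talked to that restorer.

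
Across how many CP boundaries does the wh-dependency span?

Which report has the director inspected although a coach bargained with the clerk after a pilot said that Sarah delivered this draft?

"which report" originates inside the matrix clause — no clause boundary is crossed.

0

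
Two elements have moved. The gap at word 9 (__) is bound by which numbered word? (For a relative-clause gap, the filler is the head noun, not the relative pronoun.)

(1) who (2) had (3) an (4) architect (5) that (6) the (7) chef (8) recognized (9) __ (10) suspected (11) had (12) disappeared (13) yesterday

The marked gap is inside the relative clause, the direct object of "recognized".
Its filler is the head noun "architect" (via "that"), at word 4.
(The other dependency links word 1 to a gap after word 10.)

4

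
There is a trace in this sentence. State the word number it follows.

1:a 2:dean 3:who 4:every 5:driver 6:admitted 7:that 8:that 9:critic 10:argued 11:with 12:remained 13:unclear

11

The displaced element is "a dean" (word 2).
It is linked across 1 clause boundary (that).
It functions as the object of the preposition "with" of "argued", so the gap sits immediately after word 11 ("with").
Base order: Every driver admitted that that critic argued with a dean.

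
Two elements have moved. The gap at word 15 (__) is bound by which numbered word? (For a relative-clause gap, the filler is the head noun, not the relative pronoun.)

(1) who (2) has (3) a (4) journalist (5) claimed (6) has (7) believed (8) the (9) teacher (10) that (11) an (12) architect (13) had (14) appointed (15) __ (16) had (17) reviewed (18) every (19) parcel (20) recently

9

The marked gap is inside the relative clause, the direct object of "appointed".
Its filler is the head noun "teacher" (via "that"), at word 9.
(The other dependency links word 1 to a gap after word 5.)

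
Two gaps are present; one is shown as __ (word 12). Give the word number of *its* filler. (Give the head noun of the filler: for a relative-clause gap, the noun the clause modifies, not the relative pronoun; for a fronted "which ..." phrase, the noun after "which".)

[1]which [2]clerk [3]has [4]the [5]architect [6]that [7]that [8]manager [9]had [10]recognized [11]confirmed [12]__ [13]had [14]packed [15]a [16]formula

2

The marked gap is the subject of "packed".
Its filler is the fronted wh-phrase "which clerk", at word 2.
(The other dependency links word 5 to a gap after word 10.)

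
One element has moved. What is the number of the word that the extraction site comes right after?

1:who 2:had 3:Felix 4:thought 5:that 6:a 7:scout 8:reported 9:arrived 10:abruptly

The displaced element is "who" (word 1).
It is linked across 2 clause boundaries (that → Ø).
It functions as the subject of "arrived", so the gap sits immediately after word 8 ("reported").
Base order: Felix had thought that a scout reported that who arrived abruptly.

8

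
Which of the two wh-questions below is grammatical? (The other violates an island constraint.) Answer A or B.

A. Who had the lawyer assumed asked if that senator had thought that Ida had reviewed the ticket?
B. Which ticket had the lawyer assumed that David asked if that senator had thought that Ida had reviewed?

A

In B, the wh-phrase is extracted from inside a wh-island (introduced by "if"), which blocks movement.
In A, the extraction path crosses only that-complement boundaries, which are transparent.
So A is grammatical.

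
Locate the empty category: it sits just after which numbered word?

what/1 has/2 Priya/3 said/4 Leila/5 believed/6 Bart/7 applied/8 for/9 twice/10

The displaced element is "what" (word 1).
It is linked across 2 clause boundaries (Ø → Ø).
It functions as the object of the preposition "for" of "applied", so the gap sits immediately after word 9 ("for").
Base order: Priya has said Leila believed Bart applied for what twice.

9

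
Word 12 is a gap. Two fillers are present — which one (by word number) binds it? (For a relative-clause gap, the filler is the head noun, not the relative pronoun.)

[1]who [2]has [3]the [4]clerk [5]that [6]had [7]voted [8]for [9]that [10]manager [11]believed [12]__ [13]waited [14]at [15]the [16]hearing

The marked gap is the subject of "waited".
Its filler is the fronted wh-phrase "who", at word 1.
(The other dependency links word 4 to a gap after word 5.)

1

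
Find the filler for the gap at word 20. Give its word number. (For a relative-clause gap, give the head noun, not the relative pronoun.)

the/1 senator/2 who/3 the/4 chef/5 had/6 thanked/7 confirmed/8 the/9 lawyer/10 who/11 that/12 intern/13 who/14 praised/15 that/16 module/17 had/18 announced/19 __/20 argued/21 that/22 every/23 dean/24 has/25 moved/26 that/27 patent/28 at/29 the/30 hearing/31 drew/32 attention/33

The gap at 20 is the subject of "argued", inside a relative clause.
The relative pronoun is "who" (word 11); it is bound by the head noun immediately before it.
Its filler is the head noun "lawyer", at word 10.

10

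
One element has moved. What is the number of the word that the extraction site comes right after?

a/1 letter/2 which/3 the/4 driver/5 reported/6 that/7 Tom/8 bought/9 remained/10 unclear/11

9

The displaced element is "a letter" (word 2).
It is linked across 1 clause boundary (that).
It functions as the direct object of "bought", so the gap sits immediately after word 9 ("bought").
Base order: The driver reported that Tom bought a letter.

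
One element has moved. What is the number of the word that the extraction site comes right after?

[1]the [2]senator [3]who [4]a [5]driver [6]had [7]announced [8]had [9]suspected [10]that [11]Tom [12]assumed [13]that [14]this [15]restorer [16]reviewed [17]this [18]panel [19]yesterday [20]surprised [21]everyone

The displaced element is "the senator" (word 2).
It is linked across 1 clause boundary (Ø).
It functions as the subject of "suspected", so the gap sits immediately after word 7 ("announced").
Base order: A driver had announced that the senator had suspected that Tom assumed that this restorer reviewed this panel yesterday.

7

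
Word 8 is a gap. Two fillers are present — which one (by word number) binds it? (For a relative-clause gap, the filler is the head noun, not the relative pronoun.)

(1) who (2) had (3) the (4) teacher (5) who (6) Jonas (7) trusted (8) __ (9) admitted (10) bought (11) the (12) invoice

The marked gap is inside the relative clause, the direct object of "trusted".
Its filler is the head noun "teacher" (via "who"), at word 4.
(The other dependency links word 1 to a gap after word 9.)

4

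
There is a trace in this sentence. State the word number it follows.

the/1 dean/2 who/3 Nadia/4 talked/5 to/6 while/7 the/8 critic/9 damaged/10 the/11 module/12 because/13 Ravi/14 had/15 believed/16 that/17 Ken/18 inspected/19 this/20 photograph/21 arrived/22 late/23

The displaced element is "the dean" (word 2).
It functions as the object of the preposition "to" of "talked", so the gap sits immediately after word 6 ("to").
Base order: Nadia talked to the dean while the critic damaged the module because Ravi had believed that Ken inspected this photograph.

6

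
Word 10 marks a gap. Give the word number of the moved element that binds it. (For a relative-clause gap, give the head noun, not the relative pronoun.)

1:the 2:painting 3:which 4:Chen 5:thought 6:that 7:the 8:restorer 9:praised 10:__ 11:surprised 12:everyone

The gap at 10 is the object of "praised", inside a relative clause.
The relative pronoun is "which" (word 3); it is bound by the head noun immediately before it.
Its filler is the head noun "painting", at word 2.

2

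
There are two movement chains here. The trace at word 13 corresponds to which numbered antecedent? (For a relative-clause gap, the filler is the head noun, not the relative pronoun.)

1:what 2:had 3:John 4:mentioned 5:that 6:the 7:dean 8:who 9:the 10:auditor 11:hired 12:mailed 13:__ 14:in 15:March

The marked gap is the direct object of "mailed".
Its filler is the fronted wh-phrase "what", at word 1.
(The other dependency links word 7 to a gap after word 11.)

1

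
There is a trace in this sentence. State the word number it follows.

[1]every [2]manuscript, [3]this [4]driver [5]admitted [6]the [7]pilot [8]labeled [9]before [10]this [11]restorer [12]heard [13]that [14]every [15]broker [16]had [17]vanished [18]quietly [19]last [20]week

The displaced element is "every manuscript" (word 2).
It is linked across 1 clause boundary (Ø).
It functions as the direct object of "labeled", so the gap sits immediately after word 8 ("labeled").
Base order: This driver admitted the pilot labeled every manuscript before this restorer heard that every broker had vanished quietly last week.

8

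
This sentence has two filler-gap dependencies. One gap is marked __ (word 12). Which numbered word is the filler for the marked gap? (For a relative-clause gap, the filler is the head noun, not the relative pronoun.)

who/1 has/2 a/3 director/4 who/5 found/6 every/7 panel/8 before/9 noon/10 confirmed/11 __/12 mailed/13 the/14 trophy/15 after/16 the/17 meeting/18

The marked gap is the subject of "mailed".
Its filler is the fronted wh-phrase "who", at word 1.
(The other dependency links word 4 to a gap after word 5.)

1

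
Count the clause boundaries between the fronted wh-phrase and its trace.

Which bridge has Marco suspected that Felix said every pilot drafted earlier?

"which bridge" is extracted from the object of "drafted".
Boundaries crossed, outermost first: [that], [Ø] — 2 in total.

2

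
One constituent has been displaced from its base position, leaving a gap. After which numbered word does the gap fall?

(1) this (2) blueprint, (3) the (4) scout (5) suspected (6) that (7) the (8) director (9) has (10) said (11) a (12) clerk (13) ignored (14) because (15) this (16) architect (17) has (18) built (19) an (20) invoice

The displaced element is "this blueprint" (word 2).
It is linked across 2 clause boundaries (that → Ø).
It functions as the direct object of "ignored", so the gap sits immediately after word 13 ("ignored").
Base order: The scout suspected that the director has said a clerk ignored this blueprint because this architect has built an invoice.

13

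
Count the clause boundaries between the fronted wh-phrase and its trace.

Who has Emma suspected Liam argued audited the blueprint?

"who" is extracted from the subject of "audited".
Boundaries crossed, outermost first: [Ø], [Ø] — 2 in total.

2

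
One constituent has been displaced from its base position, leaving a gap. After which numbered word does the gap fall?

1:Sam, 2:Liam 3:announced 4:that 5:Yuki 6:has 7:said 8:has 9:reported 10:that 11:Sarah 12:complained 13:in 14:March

7

The displaced element is "Sam" (word 1).
It is linked across 2 clause boundaries (that → Ø).
It functions as the subject of "reported", so the gap sits immediately after word 7 ("said").
Base order: Liam announced that Yuki has said Sam has reported that Sarah complained in March.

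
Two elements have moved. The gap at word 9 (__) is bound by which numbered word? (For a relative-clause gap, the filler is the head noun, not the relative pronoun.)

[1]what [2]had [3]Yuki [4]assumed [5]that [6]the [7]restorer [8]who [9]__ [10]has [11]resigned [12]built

7

The marked gap is inside the relative clause, the subject of "resigned".
Its filler is the head noun "restorer" (via "who"), at word 7.
(The other dependency links word 1 to a gap after word 12.)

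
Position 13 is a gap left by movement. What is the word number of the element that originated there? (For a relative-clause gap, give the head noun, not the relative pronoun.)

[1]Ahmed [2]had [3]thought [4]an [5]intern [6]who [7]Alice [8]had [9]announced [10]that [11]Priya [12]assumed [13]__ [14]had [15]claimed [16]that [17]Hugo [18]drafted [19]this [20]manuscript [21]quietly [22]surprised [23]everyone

5

The gap at 13 is the subject of "claimed", inside a relative clause.
The relative pronoun is "who" (word 6); it is bound by the head noun immediately before it.
Its filler is the head noun "intern", at word 5.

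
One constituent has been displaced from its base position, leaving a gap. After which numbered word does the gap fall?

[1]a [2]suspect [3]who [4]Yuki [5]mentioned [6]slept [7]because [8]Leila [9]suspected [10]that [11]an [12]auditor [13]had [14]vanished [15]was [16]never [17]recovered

5

The displaced element is "a suspect" (word 2).
It is linked across 1 clause boundary (Ø).
It functions as the subject of "slept", so the gap sits immediately after word 5 ("mentioned").
Base order: Yuki mentioned that a suspect slept because Leila suspected that an auditor had vanished.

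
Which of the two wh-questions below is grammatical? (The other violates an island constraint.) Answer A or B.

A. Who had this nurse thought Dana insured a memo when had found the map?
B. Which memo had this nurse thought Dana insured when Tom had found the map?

In A, the wh-phrase is extracted from inside an adjunct island (introduced by "when"), which blocks movement.
In B, the extraction path crosses only that-complement boundaries, which are transparent.
So B is grammatical.

B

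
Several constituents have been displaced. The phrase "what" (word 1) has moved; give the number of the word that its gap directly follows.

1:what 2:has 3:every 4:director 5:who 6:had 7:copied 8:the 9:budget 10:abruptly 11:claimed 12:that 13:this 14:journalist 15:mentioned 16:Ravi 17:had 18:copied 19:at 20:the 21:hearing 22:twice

The displaced element is "what" (word 1).
It is linked across 2 clause boundaries (that → Ø).
It functions as the direct object of "copied", so the gap sits immediately after word 18 ("copied").
Base order: Every director who had copied the budget abruptly has claimed that this journalist mentioned Ravi had copied what at the hearing twice.

18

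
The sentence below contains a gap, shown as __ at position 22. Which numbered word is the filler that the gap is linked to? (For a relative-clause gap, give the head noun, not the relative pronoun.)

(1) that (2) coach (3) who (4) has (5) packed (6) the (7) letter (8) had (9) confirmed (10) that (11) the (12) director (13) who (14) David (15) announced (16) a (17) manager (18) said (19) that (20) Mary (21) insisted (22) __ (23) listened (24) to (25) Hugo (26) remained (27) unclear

The gap at 22 is the subject of "listened", inside a relative clause.
The relative pronoun is "who" (word 13); it is bound by the head noun immediately before it.
Its filler is the head noun "director", at word 12.

12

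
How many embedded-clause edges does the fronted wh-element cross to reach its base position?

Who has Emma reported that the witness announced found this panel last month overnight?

2

"who" is extracted from the subject of "found".
Boundaries crossed, outermost first: [that], [Ø] — 2 in total.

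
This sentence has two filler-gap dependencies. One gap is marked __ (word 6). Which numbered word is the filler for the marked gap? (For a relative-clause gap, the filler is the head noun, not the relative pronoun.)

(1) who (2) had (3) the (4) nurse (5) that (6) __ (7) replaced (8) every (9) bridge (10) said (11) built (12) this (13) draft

4

The marked gap is inside the relative clause, the subject of "replaced".
Its filler is the head noun "nurse" (via "that"), at word 4.
(The other dependency links word 1 to a gap after word 10.)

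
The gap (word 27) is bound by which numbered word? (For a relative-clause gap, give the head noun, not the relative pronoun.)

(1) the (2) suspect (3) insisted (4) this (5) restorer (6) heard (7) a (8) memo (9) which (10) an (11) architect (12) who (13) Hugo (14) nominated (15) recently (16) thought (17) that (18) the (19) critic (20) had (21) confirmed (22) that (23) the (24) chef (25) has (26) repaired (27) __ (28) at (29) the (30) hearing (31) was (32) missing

The gap at 27 is the object of "repaired", inside a relative clause.
The relative pronoun is "which" (word 9); it is bound by the head noun immediately before it.
Its filler is the head noun "memo", at word 8.

8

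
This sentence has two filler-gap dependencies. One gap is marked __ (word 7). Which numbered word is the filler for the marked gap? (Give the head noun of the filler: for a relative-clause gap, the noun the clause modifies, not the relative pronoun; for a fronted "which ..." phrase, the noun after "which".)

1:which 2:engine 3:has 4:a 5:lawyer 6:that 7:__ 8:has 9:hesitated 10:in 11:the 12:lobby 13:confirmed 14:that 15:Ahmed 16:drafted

5

The marked gap is inside the relative clause, the subject of "hesitated".
Its filler is the head noun "lawyer" (via "that"), at word 5.
(The other dependency links word 2 to a gap after word 16.)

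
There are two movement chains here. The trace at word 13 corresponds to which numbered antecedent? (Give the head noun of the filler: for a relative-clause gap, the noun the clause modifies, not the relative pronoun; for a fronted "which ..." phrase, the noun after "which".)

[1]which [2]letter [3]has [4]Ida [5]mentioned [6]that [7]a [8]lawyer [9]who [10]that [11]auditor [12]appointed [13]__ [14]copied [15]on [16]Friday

8

The marked gap is inside the relative clause, the direct object of "appointed".
Its filler is the head noun "lawyer" (via "who"), at word 8.
(The other dependency links word 2 to a gap after word 14.)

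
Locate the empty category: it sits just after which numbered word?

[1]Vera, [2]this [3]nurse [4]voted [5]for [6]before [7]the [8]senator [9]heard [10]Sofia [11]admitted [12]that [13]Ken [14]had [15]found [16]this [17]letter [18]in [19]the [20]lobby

The displaced element is "Vera" (word 1).
It functions as the object of the preposition "for" of "voted", so the gap sits immediately after word 5 ("for").
Base order: This nurse voted for Vera before the senator heard Sofia admitted that Ken had found this letter in the lobby.

5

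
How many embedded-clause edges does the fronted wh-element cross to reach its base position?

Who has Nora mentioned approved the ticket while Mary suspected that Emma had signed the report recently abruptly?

1

"who" is extracted from the subject of "approved".
Boundaries crossed, outermost first: [Ø] — 1 in total.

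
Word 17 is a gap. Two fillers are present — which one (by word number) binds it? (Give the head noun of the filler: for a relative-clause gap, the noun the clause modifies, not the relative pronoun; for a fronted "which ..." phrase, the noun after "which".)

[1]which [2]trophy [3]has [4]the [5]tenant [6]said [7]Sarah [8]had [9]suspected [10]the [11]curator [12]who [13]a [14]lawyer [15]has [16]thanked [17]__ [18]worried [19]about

11

The marked gap is inside the relative clause, the direct object of "thanked".
Its filler is the head noun "curator" (via "who"), at word 11.
(The other dependency links word 2 to a gap after word 19.)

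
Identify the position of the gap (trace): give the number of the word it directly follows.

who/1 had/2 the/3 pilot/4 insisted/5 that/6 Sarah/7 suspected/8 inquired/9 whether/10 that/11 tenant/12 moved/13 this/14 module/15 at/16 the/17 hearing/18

8

The displaced element is "who" (word 1).
It is linked across 2 clause boundaries (that → Ø).
It functions as the subject of "inquired", so the gap sits immediately after word 8 ("suspected").
Base order: The pilot had insisted that Sarah suspected that who inquired whether that tenant moved this module at the hearing.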